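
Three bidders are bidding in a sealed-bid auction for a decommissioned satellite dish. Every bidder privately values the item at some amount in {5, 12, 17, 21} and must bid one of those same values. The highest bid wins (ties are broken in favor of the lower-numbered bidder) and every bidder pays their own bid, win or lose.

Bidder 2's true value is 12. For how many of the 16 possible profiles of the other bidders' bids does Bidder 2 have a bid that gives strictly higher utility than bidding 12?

Others bid (5, 17): truth gives -12; bid 5 gives -5 > -12. Violating.
Others bid (5, 21): truth gives -12; bid 5 gives -5 > -12. Violating.
Others bid (12, 5): truth gives -12; bid 5 gives -5 > -12. Violating.
Others bid (12, 12): truth gives -12; bid 5 gives -5 > -12. Violating.
Others bid (5, 5): truth gives 0; no alternative beats it.
Others bid (5, 12): truth gives 0; no alternative beats it.
(Checking all 16 profiles: 14 have a profitable deviation, 2 do not.)

14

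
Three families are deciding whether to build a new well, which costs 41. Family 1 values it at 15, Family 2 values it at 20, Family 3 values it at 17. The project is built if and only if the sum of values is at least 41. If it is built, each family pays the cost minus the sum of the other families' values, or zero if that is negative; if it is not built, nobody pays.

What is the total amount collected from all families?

19

Total value 52 ≥ cost 41, so it is built.
Family 1: others sum to 37; max(0, 41 - 37) = 4.
Family 2: others sum to 32; max(0, 41 - 32) = 9.
Family 3: others sum to 35; max(0, 41 - 35) = 6.
Total collected = 4 + 9 + 6 = 19.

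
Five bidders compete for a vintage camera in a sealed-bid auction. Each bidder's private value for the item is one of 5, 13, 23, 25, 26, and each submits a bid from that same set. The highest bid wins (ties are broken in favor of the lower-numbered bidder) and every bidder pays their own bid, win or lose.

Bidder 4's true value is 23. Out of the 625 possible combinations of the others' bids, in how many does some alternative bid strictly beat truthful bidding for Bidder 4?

Others bid (5, 5, 5, 5): truth gives 0; bid 13 gives 10 > 0. Violating.
Others bid (5, 5, 5, 13): truth gives 0; bid 13 gives 10 > 0. Violating.
Others bid (5, 5, 5, 25): truth gives -23; bid 25 gives -2 > -23. Violating.
Others bid (5, 5, 5, 26): truth gives -23; bid 26 gives -3 > -23. Violating.
Others bid (5, 5, 5, 23): truth gives 0; no alternative beats it.
Others bid (5, 5, 13, 5): truth gives 0; no alternative beats it.
(Checking all 625 profiles: 603 have a profitable deviation, 22 do not.)

603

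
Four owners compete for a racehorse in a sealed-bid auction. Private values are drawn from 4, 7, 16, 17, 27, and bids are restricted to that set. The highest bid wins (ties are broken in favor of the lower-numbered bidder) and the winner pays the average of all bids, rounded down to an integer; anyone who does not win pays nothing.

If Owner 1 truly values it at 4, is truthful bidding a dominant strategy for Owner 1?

Yes

Check each profile of the others' bids and compare truth against every alternative bid.
Others bid (7, 7, 7): truth gives 0, best alternative gives -3.
Others bid (4, 7, 7): truth gives 0, best alternative gives -2.
Others bid (7, 4, 7): truth gives 0, best alternative gives -2.
Others bid (7, 7, 4): truth gives 0, best alternative gives -2.
Others bid (4, 4, 7): truth gives 0, best alternative gives -1.
Others bid (4, 7, 4): truth gives 0, best alternative gives -1.
(Remaining 119 profiles checked similarly; truth is weakly best in each.)
In every case the truthful bid is at least as good as any alternative, so it is a dominant strategy.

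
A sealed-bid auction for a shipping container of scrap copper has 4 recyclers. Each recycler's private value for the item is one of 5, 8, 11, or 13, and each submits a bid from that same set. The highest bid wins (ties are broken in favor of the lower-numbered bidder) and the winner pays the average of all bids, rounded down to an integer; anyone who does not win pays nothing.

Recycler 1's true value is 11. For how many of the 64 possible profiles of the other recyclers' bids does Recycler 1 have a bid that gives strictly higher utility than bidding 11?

Others bid (5, 5, 5): truth gives 5; bid 5 gives 6 > 5. Violating.
Others bid (5, 5, 8): truth gives 4; bid 8 gives 5 > 4. Violating.
Others bid (5, 5, 13): truth gives 0; bid 13 gives 2 > 0. Violating.
Others bid (5, 8, 5): truth gives 4; bid 8 gives 5 > 4. Violating.
Others bid (5, 5, 11): truth gives 3; no alternative beats it.
Others bid (5, 8, 11): truth gives 3; no alternative beats it.
(Checking all 64 profiles: 25 have a profitable deviation, 39 do not.)

25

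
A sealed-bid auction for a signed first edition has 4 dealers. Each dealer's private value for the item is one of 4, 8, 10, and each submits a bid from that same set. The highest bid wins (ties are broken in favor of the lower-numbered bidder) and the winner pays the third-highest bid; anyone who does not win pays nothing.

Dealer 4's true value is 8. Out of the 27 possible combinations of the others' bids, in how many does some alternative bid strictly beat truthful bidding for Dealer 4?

Others bid (4, 4, 8): truth gives 0; bid 10 gives 4 > 0. Violating.
Others bid (4, 8, 4): truth gives 0; bid 10 gives 4 > 0. Violating.
Others bid (8, 4, 4): truth gives 0; bid 10 gives 4 > 0. Violating.
Others bid (4, 4, 4): truth gives 4; no alternative beats it.
Others bid (4, 4, 10): truth gives 0; no alternative beats it.
(Checking all 27 profiles: 3 have a profitable deviation, 24 do not.)

3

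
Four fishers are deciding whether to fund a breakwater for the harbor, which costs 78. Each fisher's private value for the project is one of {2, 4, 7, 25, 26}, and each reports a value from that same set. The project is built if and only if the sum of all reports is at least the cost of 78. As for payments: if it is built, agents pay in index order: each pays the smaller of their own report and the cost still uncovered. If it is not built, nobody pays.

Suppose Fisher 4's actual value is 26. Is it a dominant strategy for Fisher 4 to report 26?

Check each profile of the others' reports and compare truth against every alternative report.
Others report (26, 26, 26): truth gives 26, best alternative gives 26.
Others report (25, 26, 26): truth gives 25, best alternative gives 25.
Others report (26, 25, 26): truth gives 25, best alternative gives 25.
Others report (26, 26, 25): truth gives 25, best alternative gives 25.
Others report (25, 25, 26): truth gives 24, best alternative gives 24.
Others report (25, 26, 25): truth gives 24, best alternative gives 24.
(Remaining 119 profiles checked similarly; truth is weakly best in each.)
In every case the truthful report is at least as good as any alternative, so it is a dominant strategy.

Yes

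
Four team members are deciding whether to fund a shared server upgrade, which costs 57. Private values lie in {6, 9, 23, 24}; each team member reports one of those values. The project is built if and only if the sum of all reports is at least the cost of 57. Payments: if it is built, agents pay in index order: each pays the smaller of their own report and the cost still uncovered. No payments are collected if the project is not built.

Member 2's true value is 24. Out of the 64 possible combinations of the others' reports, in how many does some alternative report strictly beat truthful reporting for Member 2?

56

Others report (6, 6, 23): truth gives 0; report 23 gives 1 > 0. Violating.
Others report (6, 6, 24): truth gives 0; report 23 gives 1 > 0. Violating.
Others report (6, 9, 23): truth gives 0; report 23 gives 1 > 0. Violating.
Others report (6, 9, 24): truth gives 0; report 23 gives 1 > 0. Violating.
Others report (6, 6, 6): truth gives 0; no alternative beats it.
Others report (6, 6, 9): truth gives 0; no alternative beats it.
(Checking all 64 profiles: 56 have a profitable deviation, 8 do not.)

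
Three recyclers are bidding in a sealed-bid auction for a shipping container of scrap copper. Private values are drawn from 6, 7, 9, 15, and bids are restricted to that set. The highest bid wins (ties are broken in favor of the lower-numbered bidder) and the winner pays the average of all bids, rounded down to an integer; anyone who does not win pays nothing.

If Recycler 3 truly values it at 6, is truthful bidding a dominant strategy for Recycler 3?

Check each profile of the others' bids and compare truth against every alternative bid.
Others bid (6, 6): truth gives 0, best alternative gives 0.
Others bid (6, 7): truth gives 0, best alternative gives 0.
Others bid (6, 9): truth gives 0, best alternative gives 0.
Others bid (6, 15): truth gives 0, best alternative gives 0.
Others bid (7, 6): truth gives 0, best alternative gives 0.
Others bid (7, 7): truth gives 0, best alternative gives 0.
(Remaining 10 profiles checked similarly; truth is weakly best in each.)
In every case the truthful bid is at least as good as any alternative, so it is a dominant strategy.

Yes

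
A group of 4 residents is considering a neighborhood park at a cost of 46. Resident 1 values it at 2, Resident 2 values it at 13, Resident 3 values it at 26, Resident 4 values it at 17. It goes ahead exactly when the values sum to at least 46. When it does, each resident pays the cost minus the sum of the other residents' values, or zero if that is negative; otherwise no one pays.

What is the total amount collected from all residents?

Total value 58 ≥ cost 46, so it is built.
Resident 1: others sum to 56; max(0, 46 - 56) = 0.
Resident 2: others sum to 45; max(0, 46 - 45) = 1.
Resident 3: others sum to 32; max(0, 46 - 32) = 14.
Resident 4: others sum to 41; max(0, 46 - 41) = 5.
Total collected = 0 + 1 + 14 + 5 = 20.

20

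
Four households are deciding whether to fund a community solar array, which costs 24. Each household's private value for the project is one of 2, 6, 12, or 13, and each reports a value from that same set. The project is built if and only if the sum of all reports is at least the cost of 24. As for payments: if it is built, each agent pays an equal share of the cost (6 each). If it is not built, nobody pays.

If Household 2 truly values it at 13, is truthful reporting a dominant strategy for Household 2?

Check each profile of the others' reports and compare truth against every alternative report.
Others report (2, 2, 12): truth gives 7, best alternative gives 7.
Others report (2, 2, 13): truth gives 7, best alternative gives 7.
Others report (2, 6, 6): truth gives 7, best alternative gives 7.
Others report (2, 6, 12): truth gives 7, best alternative gives 7.
Others report (2, 6, 13): truth gives 7, best alternative gives 7.
Others report (2, 12, 2): truth gives 7, best alternative gives 7.
(Remaining 58 profiles checked similarly; truth is weakly best in each.)
In every case the truthful report is at least as good as any alternative, so it is a dominant strategy.

Yes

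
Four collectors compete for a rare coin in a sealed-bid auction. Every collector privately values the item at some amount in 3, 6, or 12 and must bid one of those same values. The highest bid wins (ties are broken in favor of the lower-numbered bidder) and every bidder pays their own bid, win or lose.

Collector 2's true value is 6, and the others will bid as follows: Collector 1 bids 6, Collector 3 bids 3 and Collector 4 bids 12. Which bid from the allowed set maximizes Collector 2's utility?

Bid 3: loses but pays 3, utility -3.
Bid 6: loses but pays 6, utility -6.
Bid 12: wins, pays 12, utility 6 - 12 = -6.
The best choice is 3 with utility -3.

3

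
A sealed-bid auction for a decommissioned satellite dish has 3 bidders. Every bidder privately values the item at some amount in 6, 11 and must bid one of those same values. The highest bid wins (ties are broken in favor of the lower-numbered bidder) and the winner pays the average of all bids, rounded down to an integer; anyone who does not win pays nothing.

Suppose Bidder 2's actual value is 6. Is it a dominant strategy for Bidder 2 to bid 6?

Check each profile of the others' bids and compare truth against every alternative bid.
Others bid (6, 11): truth gives 0, best alternative gives -3.
Others bid (6, 6): truth gives 0, best alternative gives -1.
Others bid (11, 6): truth gives 0, best alternative gives 0.
Others bid (11, 11): truth gives 0, best alternative gives 0.
In every case the truthful bid is at least as good as any alternative, so it is a dominant strategy.

Yes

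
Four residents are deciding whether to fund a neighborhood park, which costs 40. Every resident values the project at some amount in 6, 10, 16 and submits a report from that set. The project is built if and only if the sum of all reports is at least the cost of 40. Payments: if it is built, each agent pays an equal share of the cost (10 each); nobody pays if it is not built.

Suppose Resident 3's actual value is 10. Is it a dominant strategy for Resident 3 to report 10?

Check each profile of the others' reports and compare truth against every alternative report.
Others report (6, 6, 6): truth gives 0, best alternative gives 0.
Others report (6, 6, 10): truth gives 0, best alternative gives 0.
Others report (6, 6, 16): truth gives 0, best alternative gives 0.
Others report (6, 10, 6): truth gives 0, best alternative gives 0.
Others report (6, 10, 10): truth gives 0, best alternative gives 0.
Others report (6, 10, 16): truth gives 0, best alternative gives 0.
(Remaining 21 profiles checked similarly; truth is weakly best in each.)
In every case the truthful report is at least as good as any alternative, so it is a dominant strategy.

Yes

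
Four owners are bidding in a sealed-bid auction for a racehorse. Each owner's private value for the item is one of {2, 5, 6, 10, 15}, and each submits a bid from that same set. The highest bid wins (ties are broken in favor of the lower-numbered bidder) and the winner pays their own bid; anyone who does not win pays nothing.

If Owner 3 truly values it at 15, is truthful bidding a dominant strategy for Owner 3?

No

Consider the case where Owner 1 bids 2, Owner 2 bids 2 and Owner 4 bids 2.
Truthful bid 15: wins, pays 15, utility 15 - 15 = 0.
Bid 5 instead: wins, pays 5, utility 15 - 5 = 10.
Since 10 > 0, bidding 5 is strictly better here, so truthful bidding is not dominant.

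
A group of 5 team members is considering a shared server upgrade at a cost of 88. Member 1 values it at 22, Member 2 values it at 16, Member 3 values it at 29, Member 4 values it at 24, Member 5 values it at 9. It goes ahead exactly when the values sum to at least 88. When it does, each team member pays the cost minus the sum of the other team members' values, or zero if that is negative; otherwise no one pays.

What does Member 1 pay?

10

Total value 100 ≥ cost 88, so the project is built.
The other team members' values sum to 78.
Cost minus that sum is 88 - 78 = 10.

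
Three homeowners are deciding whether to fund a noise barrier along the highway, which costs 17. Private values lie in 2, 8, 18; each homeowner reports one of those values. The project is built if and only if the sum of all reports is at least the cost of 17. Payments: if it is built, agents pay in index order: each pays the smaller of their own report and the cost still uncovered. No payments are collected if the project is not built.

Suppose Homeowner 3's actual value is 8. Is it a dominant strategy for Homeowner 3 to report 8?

Yes

Check each profile of the others' reports and compare truth against every alternative report.
Others report (2, 18): truth gives 8, best alternative gives 8.
Others report (8, 18): truth gives 8, best alternative gives 8.
Others report (18, 2): truth gives 8, best alternative gives 8.
Others report (18, 8): truth gives 8, best alternative gives 8.
Others report (18, 18): truth gives 8, best alternative gives 8.
Others report (8, 8): truth gives 7, best alternative gives 7.
(Remaining 3 profiles checked similarly; truth is weakly best in each.)
In every case the truthful report is at least as good as any alternative, so it is a dominant strategy.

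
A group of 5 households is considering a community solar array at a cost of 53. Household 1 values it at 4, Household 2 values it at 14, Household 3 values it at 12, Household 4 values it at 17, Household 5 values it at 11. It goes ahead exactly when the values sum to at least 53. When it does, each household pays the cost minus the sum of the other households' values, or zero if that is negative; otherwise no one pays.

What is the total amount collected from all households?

34

Total value 58 ≥ cost 53, so it is built.
Household 1: others sum to 54; max(0, 53 - 54) = 0.
Household 2: others sum to 44; max(0, 53 - 44) = 9.
Household 3: others sum to 46; max(0, 53 - 46) = 7.
Household 4: others sum to 41; max(0, 53 - 41) = 12.
Household 5: others sum to 47; max(0, 53 - 47) = 6.
Total collected = 0 + 9 + 7 + 12 + 6 = 34.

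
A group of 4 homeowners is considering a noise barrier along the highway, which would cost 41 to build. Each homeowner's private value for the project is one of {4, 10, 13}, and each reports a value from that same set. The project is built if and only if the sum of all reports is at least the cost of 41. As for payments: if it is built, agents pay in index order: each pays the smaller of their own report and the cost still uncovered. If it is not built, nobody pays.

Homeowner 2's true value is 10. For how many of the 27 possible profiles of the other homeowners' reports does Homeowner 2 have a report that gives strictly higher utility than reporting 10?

1

Others report (13, 13, 13): truth gives 0; report 4 gives 6 > 0. Violating.
Others report (4, 4, 4): truth gives 0; no alternative beats it.
Others report (4, 4, 10): truth gives 0; no alternative beats it.
(Checking all 27 profiles: 1 has a profitable deviation, 26 do not.)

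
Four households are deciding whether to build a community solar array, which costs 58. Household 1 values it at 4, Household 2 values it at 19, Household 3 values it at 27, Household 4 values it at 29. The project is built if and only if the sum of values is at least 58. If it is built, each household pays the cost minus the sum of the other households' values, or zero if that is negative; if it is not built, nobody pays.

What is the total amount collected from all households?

14

Total value 79 ≥ cost 58, so it is built.
Household 1: others sum to 75; max(0, 58 - 75) = 0.
Household 2: others sum to 60; max(0, 58 - 60) = 0.
Household 3: others sum to 52; max(0, 58 - 52) = 6.
Household 4: others sum to 50; max(0, 58 - 50) = 8.
Total collected = 0 + 0 + 6 + 8 = 14.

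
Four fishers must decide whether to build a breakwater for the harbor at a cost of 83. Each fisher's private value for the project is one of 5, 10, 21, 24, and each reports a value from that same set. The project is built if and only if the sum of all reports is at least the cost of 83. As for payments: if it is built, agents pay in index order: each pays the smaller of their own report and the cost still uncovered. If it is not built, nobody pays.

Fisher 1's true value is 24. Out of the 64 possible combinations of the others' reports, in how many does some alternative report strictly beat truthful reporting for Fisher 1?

Others report (21, 21, 21): truth gives 0; report 21 gives 3 > 0. Violating.
Others report (21, 21, 24): truth gives 0; report 21 gives 3 > 0. Violating.
Others report (21, 24, 21): truth gives 0; report 21 gives 3 > 0. Violating.
Others report (21, 24, 24): truth gives 0; report 21 gives 3 > 0. Violating.
Others report (5, 5, 5): truth gives 0; no alternative beats it.
Others report (5, 5, 10): truth gives 0; no alternative beats it.
(Checking all 64 profiles: 8 have a profitable deviation, 56 do not.)

8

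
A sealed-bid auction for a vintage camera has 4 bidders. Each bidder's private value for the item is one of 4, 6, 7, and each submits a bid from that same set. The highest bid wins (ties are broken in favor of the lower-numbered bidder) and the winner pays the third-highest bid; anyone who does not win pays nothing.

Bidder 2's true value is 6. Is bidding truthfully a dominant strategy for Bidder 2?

No

Consider the case where Bidder 1 bids 4, Bidder 3 bids 4 and Bidder 4 bids 7.
Truthful bid 6: loses, pays 0, utility 0.
Bid 7 instead: wins, pays 4, utility 6 - 4 = 2.
Since 2 > 0, bidding 7 is strictly better here, so truthful bidding is not dominant.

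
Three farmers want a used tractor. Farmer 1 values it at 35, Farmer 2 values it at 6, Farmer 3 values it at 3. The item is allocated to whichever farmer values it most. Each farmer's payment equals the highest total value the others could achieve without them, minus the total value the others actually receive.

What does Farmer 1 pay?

Farmer 1 has the highest value and receives the item.
Without Farmer 1, the item would go to the next-highest value, 6, so the others could achieve 6.
With Farmer 1 present and winning, the others receive nothing, so their total is 0.
Payment = 6 - 0 = 6.

6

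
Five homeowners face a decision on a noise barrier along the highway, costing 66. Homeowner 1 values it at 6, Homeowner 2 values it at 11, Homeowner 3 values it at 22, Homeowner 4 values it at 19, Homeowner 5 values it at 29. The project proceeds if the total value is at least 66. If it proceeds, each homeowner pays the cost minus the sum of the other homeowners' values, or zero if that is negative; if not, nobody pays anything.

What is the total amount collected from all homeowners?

9

Total value 87 ≥ cost 66, so it is built.
Homeowner 1: others sum to 81; max(0, 66 - 81) = 0.
Homeowner 2: others sum to 76; max(0, 66 - 76) = 0.
Homeowner 3: others sum to 65; max(0, 66 - 65) = 1.
Homeowner 4: others sum to 68; max(0, 66 - 68) = 0.
Homeowner 5: others sum to 58; max(0, 66 - 58) = 8.
Total collected = 0 + 0 + 1 + 0 + 8 = 9.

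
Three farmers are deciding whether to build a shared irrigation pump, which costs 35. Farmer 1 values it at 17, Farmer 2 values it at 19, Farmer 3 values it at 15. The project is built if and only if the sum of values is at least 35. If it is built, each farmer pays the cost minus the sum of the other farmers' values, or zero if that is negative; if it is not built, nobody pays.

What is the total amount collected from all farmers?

Total value 51 ≥ cost 35, so it is built.
Farmer 1: others sum to 34; max(0, 35 - 34) = 1.
Farmer 2: others sum to 32; max(0, 35 - 32) = 3.
Farmer 3: others sum to 36; max(0, 35 - 36) = 0.
Total collected = 1 + 3 + 0 = 4.

4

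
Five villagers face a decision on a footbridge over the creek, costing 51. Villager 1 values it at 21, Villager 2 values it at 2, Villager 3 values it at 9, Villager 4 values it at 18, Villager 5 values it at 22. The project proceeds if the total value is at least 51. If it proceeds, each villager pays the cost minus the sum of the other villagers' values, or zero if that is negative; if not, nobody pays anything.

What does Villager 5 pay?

1

Total value 72 ≥ cost 51, so the project is built.
The other villagers' values sum to 50.
Cost minus that sum is 51 - 50 = 1.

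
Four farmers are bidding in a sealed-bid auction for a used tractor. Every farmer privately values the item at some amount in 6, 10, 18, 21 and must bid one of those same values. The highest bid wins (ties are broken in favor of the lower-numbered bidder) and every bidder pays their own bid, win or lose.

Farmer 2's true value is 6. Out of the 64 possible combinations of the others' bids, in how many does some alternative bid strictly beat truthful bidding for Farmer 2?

4

Others bid (6, 6, 6): truth gives -6; bid 10 gives -4 > -6. Violating.
Others bid (6, 6, 10): truth gives -6; bid 10 gives -4 > -6. Violating.
Others bid (6, 10, 6): truth gives -6; bid 10 gives -4 > -6. Violating.
Others bid (6, 10, 10): truth gives -6; bid 10 gives -4 > -6. Violating.
Others bid (6, 6, 18): truth gives -6; no alternative beats it.
Others bid (6, 6, 21): truth gives -6; no alternative beats it.
(Checking all 64 profiles: 4 have a profitable deviation, 60 do not.)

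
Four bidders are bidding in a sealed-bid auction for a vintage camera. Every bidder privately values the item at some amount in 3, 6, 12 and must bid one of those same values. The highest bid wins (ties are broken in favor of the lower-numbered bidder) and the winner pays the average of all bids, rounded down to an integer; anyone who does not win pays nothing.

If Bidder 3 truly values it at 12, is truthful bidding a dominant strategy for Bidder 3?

Consider the case where Bidder 1 bids 3, Bidder 2 bids 3 and Bidder 4 bids 3.
Truthful bid 12: wins, pays 5, utility 12 - 5 = 7.
Bid 6 instead: wins, pays 3, utility 12 - 3 = 9.
Since 9 > 7, bidding 6 is strictly better here, so truthful bidding is not dominant.

No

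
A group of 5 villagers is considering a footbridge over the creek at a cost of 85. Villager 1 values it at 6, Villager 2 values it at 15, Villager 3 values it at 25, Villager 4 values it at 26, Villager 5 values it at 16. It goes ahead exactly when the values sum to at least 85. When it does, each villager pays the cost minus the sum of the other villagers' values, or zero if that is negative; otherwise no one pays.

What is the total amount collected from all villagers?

73

Total value 88 ≥ cost 85, so it is built.
Villager 1: others sum to 82; max(0, 85 - 82) = 3.
Villager 2: others sum to 73; max(0, 85 - 73) = 12.
Villager 3: others sum to 63; max(0, 85 - 63) = 22.
Villager 4: others sum to 62; max(0, 85 - 62) = 23.
Villager 5: others sum to 72; max(0, 85 - 72) = 13.
Total collected = 3 + 12 + 22 + 23 + 13 = 73.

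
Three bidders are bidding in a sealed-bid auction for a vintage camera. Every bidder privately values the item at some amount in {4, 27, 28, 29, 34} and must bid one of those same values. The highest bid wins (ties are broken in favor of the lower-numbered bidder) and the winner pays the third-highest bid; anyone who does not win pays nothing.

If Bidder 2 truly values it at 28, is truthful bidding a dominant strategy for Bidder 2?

Consider the case where Bidder 1 bids 4 and Bidder 3 bids 29.
Truthful bid 28: loses, pays 0, utility 0.
Bid 29 instead: wins, pays 4, utility 28 - 4 = 24.
Since 24 > 0, bidding 29 is strictly better here, so truthful bidding is not dominant.

No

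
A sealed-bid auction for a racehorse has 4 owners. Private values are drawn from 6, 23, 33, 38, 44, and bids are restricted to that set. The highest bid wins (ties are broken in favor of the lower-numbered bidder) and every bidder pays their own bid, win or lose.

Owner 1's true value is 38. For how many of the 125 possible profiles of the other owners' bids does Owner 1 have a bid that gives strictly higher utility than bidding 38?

Others bid (6, 6, 6): truth gives 0; bid 6 gives 32 > 0. Violating.
Others bid (6, 6, 23): truth gives 0; bid 23 gives 15 > 0. Violating.
Others bid (6, 6, 33): truth gives 0; bid 33 gives 5 > 0. Violating.
Others bid (6, 6, 44): truth gives -38; bid 6 gives -6 > -38. Violating.
Others bid (6, 6, 38): truth gives 0; no alternative beats it.
Others bid (6, 23, 38): truth gives 0; no alternative beats it.
(Checking all 125 profiles: 88 have a profitable deviation, 37 do not.)

88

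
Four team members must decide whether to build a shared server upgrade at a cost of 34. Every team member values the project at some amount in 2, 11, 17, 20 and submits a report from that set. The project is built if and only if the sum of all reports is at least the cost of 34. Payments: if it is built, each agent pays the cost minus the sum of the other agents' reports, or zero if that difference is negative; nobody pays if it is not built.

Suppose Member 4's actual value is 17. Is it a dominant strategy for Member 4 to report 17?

Check each profile of the others' reports and compare truth against every alternative report.
Others report (2, 17, 17): truth gives 17, best alternative gives 17.
Others report (2, 17, 20): truth gives 17, best alternative gives 17.
Others report (2, 20, 17): truth gives 17, best alternative gives 17.
Others report (2, 20, 20): truth gives 17, best alternative gives 17.
Others report (11, 11, 17): truth gives 17, best alternative gives 17.
Others report (11, 11, 20): truth gives 17, best alternative gives 17.
(Remaining 58 profiles checked similarly; truth is weakly best in each.)
In every case the truthful report is at least as good as any alternative, so it is a dominant strategy.

Yes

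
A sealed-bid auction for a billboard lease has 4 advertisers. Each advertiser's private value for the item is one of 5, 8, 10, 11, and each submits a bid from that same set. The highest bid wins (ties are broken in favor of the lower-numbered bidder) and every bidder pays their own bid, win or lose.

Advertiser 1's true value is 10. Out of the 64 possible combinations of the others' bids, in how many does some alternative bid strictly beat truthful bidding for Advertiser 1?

45

Others bid (5, 5, 5): truth gives 0; bid 5 gives 5 > 0. Violating.
Others bid (5, 5, 8): truth gives 0; bid 8 gives 2 > 0. Violating.
Others bid (5, 5, 11): truth gives -10; bid 11 gives -1 > -10. Violating.
Others bid (5, 8, 5): truth gives 0; bid 8 gives 2 > 0. Violating.
Others bid (5, 5, 10): truth gives 0; no alternative beats it.
Others bid (5, 8, 10): truth gives 0; no alternative beats it.
(Checking all 64 profiles: 45 have a profitable deviation, 19 do not.)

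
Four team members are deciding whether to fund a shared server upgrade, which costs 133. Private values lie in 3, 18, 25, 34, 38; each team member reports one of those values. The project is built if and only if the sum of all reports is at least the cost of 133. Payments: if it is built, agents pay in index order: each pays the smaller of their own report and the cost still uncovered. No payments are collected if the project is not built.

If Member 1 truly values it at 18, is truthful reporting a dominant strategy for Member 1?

Check each profile of the others' reports and compare truth against every alternative report.
Others report (3, 3, 3): truth gives 0, best alternative gives 0.
Others report (3, 3, 18): truth gives 0, best alternative gives 0.
Others report (3, 3, 25): truth gives 0, best alternative gives 0.
Others report (3, 3, 34): truth gives 0, best alternative gives 0.
Others report (3, 3, 38): truth gives 0, best alternative gives 0.
Others report (3, 18, 3): truth gives 0, best alternative gives 0.
(Remaining 119 profiles checked similarly; truth is weakly best in each.)
In every case the truthful report is at least as good as any alternative, so it is a dominant strategy.

Yes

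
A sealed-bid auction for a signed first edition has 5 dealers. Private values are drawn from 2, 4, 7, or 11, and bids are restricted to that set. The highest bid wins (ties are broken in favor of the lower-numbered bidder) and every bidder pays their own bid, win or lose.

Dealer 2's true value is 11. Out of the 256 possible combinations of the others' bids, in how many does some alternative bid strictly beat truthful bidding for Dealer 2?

Others bid (2, 2, 2, 2): truth gives 0; bid 4 gives 7 > 0. Violating.
Others bid (2, 2, 2, 4): truth gives 0; bid 4 gives 7 > 0. Violating.
Others bid (2, 2, 2, 7): truth gives 0; bid 7 gives 4 > 0. Violating.
Others bid (2, 2, 4, 2): truth gives 0; bid 4 gives 7 > 0. Violating.
Others bid (2, 2, 2, 11): truth gives 0; no alternative beats it.
Others bid (2, 2, 4, 11): truth gives 0; no alternative beats it.
(Checking all 256 profiles: 118 have a profitable deviation, 138 do not.)

118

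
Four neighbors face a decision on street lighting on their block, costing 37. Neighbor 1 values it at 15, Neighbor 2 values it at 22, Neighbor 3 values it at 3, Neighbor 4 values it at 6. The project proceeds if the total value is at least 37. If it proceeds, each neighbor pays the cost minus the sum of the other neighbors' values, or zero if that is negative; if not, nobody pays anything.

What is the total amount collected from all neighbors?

Total value 46 ≥ cost 37, so it is built.
Neighbor 1: others sum to 31; max(0, 37 - 31) = 6.
Neighbor 2: others sum to 24; max(0, 37 - 24) = 13.
Neighbor 3: others sum to 43; max(0, 37 - 43) = 0.
Neighbor 4: others sum to 40; max(0, 37 - 40) = 0.
Total collected = 6 + 13 + 0 + 0 = 19.

19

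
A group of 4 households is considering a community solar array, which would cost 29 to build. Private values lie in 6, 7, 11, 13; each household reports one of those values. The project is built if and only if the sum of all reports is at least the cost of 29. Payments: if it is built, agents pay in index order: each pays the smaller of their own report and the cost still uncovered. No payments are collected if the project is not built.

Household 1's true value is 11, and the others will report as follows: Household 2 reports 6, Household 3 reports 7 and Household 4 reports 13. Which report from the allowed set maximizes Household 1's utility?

6

Report 6: project built, pays 6, utility 11 - 6 = 5.
Report 7: project built, pays 7, utility 11 - 7 = 4.
Report 11: project built, pays 11, utility 11 - 11 = 0.
Report 13: project built, pays 13, utility 11 - 13 = -2.
The best choice is 6 with utility 5.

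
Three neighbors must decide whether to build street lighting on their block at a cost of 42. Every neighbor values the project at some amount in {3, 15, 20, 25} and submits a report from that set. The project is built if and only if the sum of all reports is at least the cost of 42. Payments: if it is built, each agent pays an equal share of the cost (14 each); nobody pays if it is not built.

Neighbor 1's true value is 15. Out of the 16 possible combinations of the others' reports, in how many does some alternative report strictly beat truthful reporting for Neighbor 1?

4

Others report (3, 15): truth gives 0; report 25 gives 1 > 0. Violating.
Others report (3, 20): truth gives 0; report 20 gives 1 > 0. Violating.
Others report (15, 3): truth gives 0; report 25 gives 1 > 0. Violating.
Others report (20, 3): truth gives 0; report 20 gives 1 > 0. Violating.
Others report (3, 3): truth gives 0; no alternative beats it.
Others report (3, 25): truth gives 1; no alternative beats it.
(Checking all 16 profiles: 4 have a profitable deviation, 12 do not.)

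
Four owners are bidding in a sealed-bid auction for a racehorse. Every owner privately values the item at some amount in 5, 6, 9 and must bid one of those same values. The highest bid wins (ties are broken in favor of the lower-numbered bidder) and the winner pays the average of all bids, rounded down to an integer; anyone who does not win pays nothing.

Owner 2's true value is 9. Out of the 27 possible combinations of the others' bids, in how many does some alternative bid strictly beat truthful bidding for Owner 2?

Others bid (5, 5, 5): truth gives 3; bid 6 gives 4 > 3. Violating.
Others bid (5, 5, 6): truth gives 3; bid 6 gives 4 > 3. Violating.
Others bid (5, 6, 5): truth gives 3; bid 6 gives 4 > 3. Violating.
Others bid (5, 6, 6): truth gives 3; bid 6 gives 4 > 3. Violating.
Others bid (5, 5, 9): truth gives 2; no alternative beats it.
Others bid (5, 6, 9): truth gives 2; no alternative beats it.
(Checking all 27 profiles: 4 have a profitable deviation, 23 do not.)

4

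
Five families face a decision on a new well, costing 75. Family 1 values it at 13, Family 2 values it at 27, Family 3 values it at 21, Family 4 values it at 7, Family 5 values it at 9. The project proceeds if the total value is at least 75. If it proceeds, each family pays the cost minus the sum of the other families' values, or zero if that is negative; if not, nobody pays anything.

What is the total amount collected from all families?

67

Total value 77 ≥ cost 75, so it is built.
Family 1: others sum to 64; max(0, 75 - 64) = 11.
Family 2: others sum to 50; max(0, 75 - 50) = 25.
Family 3: others sum to 56; max(0, 75 - 56) = 19.
Family 4: others sum to 70; max(0, 75 - 70) = 5.
Family 5: others sum to 68; max(0, 75 - 68) = 7.
Total collected = 11 + 25 + 19 + 5 + 7 = 67.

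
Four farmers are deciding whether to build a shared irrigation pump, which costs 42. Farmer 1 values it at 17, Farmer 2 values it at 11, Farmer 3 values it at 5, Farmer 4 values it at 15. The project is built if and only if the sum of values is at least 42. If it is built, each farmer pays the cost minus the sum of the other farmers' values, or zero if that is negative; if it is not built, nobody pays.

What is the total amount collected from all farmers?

25

Total value 48 ≥ cost 42, so it is built.
Farmer 1: others sum to 31; max(0, 42 - 31) = 11.
Farmer 2: others sum to 37; max(0, 42 - 37) = 5.
Farmer 3: others sum to 43; max(0, 42 - 43) = 0.
Farmer 4: others sum to 33; max(0, 42 - 33) = 9.
Total collected = 11 + 5 + 0 + 9 = 25.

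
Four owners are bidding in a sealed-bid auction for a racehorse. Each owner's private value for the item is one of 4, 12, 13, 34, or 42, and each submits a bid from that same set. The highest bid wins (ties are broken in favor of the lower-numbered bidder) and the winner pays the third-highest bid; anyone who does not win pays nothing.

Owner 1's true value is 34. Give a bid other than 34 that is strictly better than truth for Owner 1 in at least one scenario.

42

Suppose Owner 2 bids 4, Owner 3 bids 4 and Owner 4 bids 42.
Bid 34: loses, pays 0, utility 0.
Bid 42: wins, pays 4, utility 34 - 4 = 30.
So bidding 42 beats truth here (30 > 0).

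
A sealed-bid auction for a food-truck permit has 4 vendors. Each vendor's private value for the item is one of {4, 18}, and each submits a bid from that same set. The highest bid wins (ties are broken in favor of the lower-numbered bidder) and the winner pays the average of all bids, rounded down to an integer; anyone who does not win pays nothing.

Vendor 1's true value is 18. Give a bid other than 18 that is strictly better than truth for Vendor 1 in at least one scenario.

Suppose Vendor 2 bids 4, Vendor 3 bids 4 and Vendor 4 bids 4.
Bid 18: wins, pays 7, utility 18 - 7 = 11.
Bid 4: wins, pays 4, utility 18 - 4 = 14.
So bidding 4 beats truth here (14 > 11).

4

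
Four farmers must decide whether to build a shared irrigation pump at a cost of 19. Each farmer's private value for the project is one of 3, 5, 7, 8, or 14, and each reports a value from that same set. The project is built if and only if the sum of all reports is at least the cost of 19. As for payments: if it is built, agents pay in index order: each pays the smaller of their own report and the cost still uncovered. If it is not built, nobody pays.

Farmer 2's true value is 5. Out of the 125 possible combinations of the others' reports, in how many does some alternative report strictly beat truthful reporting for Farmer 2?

105

Others report (3, 3, 14): truth gives 0; report 3 gives 2 > 0. Violating.
Others report (3, 5, 8): truth gives 0; report 3 gives 2 > 0. Violating.
Others report (3, 5, 14): truth gives 0; report 3 gives 2 > 0. Violating.
Others report (3, 7, 7): truth gives 0; report 3 gives 2 > 0. Violating.
Others report (3, 3, 3): truth gives 0; no alternative beats it.
Others report (3, 3, 5): truth gives 0; no alternative beats it.
(Checking all 125 profiles: 105 have a profitable deviation, 20 do not.)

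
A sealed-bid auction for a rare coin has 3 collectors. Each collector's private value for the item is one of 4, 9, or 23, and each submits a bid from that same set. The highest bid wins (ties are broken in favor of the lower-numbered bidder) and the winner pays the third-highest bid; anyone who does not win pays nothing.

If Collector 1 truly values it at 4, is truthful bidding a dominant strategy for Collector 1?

Check each profile of the others' bids and compare truth against every alternative bid.
Others bid (9, 9): truth gives 0, best alternative gives -5.
Others bid (4, 4): truth gives 0, best alternative gives 0.
Others bid (4, 9): truth gives 0, best alternative gives 0.
Others bid (4, 23): truth gives 0, best alternative gives 0.
Others bid (9, 4): truth gives 0, best alternative gives 0.
Others bid (9, 23): truth gives 0, best alternative gives 0.
(Remaining 3 profiles checked similarly; truth is weakly best in each.)
In every case the truthful bid is at least as good as any alternative, so it is a dominant strategy.

Yes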